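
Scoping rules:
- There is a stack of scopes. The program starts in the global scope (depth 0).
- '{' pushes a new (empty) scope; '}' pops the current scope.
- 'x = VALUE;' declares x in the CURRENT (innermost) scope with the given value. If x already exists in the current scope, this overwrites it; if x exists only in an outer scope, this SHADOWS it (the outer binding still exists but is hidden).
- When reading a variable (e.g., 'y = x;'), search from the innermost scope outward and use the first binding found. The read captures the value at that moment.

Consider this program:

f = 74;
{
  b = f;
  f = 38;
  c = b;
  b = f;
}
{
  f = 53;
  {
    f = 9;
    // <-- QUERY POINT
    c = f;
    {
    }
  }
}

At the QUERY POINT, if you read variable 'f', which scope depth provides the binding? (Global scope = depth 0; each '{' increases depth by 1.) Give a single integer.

Step 1: declare f=74 at depth 0
Step 2: enter scope (depth=1)
Step 3: declare b=(read f)=74 at depth 1
Step 4: declare f=38 at depth 1
Step 5: declare c=(read b)=74 at depth 1
Step 6: declare b=(read f)=38 at depth 1
Step 7: exit scope (depth=0)
Step 8: enter scope (depth=1)
Step 9: declare f=53 at depth 1
Step 10: enter scope (depth=2)
Step 11: declare f=9 at depth 2
Visible at query point: f=9

Answer: 2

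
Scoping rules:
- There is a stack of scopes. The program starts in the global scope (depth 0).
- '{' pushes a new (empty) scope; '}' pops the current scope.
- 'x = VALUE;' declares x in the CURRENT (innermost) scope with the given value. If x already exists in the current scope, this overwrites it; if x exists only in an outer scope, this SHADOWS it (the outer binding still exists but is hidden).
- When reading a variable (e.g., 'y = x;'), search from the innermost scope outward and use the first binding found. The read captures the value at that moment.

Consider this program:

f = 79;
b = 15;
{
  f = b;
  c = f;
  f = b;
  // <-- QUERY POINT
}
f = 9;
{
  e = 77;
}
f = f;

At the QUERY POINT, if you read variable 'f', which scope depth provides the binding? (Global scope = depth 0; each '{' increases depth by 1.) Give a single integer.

Step 1: declare f=79 at depth 0
Step 2: declare b=15 at depth 0
Step 3: enter scope (depth=1)
Step 4: declare f=(read b)=15 at depth 1
Step 5: declare c=(read f)=15 at depth 1
Step 6: declare f=(read b)=15 at depth 1
Visible at query point: b=15 c=15 f=15

Answer: 1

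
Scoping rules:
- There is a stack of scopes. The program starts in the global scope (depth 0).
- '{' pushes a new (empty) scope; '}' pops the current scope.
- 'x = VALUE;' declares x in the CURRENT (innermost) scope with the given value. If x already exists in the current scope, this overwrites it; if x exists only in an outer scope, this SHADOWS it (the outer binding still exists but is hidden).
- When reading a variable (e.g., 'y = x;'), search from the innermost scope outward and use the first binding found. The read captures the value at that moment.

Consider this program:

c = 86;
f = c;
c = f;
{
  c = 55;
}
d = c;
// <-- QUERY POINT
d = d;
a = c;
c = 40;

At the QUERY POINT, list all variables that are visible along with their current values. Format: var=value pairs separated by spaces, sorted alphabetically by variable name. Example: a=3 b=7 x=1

Answer: c=86 d=86 f=86

Derivation:
Step 1: declare c=86 at depth 0
Step 2: declare f=(read c)=86 at depth 0
Step 3: declare c=(read f)=86 at depth 0
Step 4: enter scope (depth=1)
Step 5: declare c=55 at depth 1
Step 6: exit scope (depth=0)
Step 7: declare d=(read c)=86 at depth 0
Visible at query point: c=86 d=86 f=86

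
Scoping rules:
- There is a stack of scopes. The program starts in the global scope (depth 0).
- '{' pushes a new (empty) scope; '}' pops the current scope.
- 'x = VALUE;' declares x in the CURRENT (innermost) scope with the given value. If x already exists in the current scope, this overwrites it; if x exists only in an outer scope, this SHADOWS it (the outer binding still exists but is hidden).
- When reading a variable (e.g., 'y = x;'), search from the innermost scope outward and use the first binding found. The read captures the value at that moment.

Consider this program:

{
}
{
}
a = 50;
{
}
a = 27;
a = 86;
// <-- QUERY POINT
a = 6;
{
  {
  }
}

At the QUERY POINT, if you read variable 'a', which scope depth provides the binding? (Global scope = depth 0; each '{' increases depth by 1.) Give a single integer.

Answer: 0

Derivation:
Step 1: enter scope (depth=1)
Step 2: exit scope (depth=0)
Step 3: enter scope (depth=1)
Step 4: exit scope (depth=0)
Step 5: declare a=50 at depth 0
Step 6: enter scope (depth=1)
Step 7: exit scope (depth=0)
Step 8: declare a=27 at depth 0
Step 9: declare a=86 at depth 0
Visible at query point: a=86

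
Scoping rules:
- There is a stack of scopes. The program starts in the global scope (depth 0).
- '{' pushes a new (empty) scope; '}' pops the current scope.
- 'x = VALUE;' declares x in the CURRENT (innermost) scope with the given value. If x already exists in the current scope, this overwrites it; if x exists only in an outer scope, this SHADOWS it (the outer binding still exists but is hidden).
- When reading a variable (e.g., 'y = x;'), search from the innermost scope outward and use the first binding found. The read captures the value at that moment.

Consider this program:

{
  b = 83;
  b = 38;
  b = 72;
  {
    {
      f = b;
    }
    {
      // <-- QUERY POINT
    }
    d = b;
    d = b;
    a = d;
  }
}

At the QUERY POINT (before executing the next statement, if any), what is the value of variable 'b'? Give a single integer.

Answer: 72

Derivation:
Step 1: enter scope (depth=1)
Step 2: declare b=83 at depth 1
Step 3: declare b=38 at depth 1
Step 4: declare b=72 at depth 1
Step 5: enter scope (depth=2)
Step 6: enter scope (depth=3)
Step 7: declare f=(read b)=72 at depth 3
Step 8: exit scope (depth=2)
Step 9: enter scope (depth=3)
Visible at query point: b=72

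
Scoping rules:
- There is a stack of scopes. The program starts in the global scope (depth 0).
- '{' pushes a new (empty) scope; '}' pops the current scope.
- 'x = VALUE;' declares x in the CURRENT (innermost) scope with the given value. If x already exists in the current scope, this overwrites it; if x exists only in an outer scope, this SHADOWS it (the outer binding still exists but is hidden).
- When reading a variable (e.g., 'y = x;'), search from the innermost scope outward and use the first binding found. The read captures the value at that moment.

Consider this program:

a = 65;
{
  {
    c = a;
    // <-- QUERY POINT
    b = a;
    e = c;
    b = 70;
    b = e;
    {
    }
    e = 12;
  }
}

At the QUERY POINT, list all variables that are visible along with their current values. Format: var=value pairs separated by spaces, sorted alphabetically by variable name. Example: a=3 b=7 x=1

Step 1: declare a=65 at depth 0
Step 2: enter scope (depth=1)
Step 3: enter scope (depth=2)
Step 4: declare c=(read a)=65 at depth 2
Visible at query point: a=65 c=65

Answer: a=65 c=65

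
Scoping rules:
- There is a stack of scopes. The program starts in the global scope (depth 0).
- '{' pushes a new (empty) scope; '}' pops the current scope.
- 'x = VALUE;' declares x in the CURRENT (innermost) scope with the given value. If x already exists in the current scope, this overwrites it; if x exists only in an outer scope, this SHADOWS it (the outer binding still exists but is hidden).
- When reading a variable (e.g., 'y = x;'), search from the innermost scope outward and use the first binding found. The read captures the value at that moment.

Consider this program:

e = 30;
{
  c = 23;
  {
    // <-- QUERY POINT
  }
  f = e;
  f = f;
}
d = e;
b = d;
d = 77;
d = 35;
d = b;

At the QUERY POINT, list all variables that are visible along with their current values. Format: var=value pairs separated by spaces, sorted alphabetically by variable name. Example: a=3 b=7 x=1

Step 1: declare e=30 at depth 0
Step 2: enter scope (depth=1)
Step 3: declare c=23 at depth 1
Step 4: enter scope (depth=2)
Visible at query point: c=23 e=30

Answer: c=23 e=30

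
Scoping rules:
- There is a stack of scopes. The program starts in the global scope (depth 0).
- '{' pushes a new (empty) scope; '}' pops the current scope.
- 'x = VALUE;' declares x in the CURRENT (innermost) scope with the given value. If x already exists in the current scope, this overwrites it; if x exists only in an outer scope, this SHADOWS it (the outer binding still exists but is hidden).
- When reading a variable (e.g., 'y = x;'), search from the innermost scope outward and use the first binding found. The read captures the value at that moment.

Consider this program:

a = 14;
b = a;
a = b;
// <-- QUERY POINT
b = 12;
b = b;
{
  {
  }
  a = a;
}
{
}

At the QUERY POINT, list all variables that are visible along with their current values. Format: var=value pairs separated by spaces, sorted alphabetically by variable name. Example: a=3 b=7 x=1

Answer: a=14 b=14

Derivation:
Step 1: declare a=14 at depth 0
Step 2: declare b=(read a)=14 at depth 0
Step 3: declare a=(read b)=14 at depth 0
Visible at query point: a=14 b=14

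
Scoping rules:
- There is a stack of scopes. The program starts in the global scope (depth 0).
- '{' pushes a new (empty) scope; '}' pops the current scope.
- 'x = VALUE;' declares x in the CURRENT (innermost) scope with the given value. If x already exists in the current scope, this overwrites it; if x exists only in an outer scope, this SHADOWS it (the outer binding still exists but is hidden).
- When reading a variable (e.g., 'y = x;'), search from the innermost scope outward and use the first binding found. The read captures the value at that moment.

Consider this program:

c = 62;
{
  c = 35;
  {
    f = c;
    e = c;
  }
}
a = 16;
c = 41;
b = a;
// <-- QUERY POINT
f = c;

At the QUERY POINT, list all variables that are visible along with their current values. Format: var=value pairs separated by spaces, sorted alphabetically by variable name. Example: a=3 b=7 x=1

Answer: a=16 b=16 c=41

Derivation:
Step 1: declare c=62 at depth 0
Step 2: enter scope (depth=1)
Step 3: declare c=35 at depth 1
Step 4: enter scope (depth=2)
Step 5: declare f=(read c)=35 at depth 2
Step 6: declare e=(read c)=35 at depth 2
Step 7: exit scope (depth=1)
Step 8: exit scope (depth=0)
Step 9: declare a=16 at depth 0
Step 10: declare c=41 at depth 0
Step 11: declare b=(read a)=16 at depth 0
Visible at query point: a=16 b=16 c=41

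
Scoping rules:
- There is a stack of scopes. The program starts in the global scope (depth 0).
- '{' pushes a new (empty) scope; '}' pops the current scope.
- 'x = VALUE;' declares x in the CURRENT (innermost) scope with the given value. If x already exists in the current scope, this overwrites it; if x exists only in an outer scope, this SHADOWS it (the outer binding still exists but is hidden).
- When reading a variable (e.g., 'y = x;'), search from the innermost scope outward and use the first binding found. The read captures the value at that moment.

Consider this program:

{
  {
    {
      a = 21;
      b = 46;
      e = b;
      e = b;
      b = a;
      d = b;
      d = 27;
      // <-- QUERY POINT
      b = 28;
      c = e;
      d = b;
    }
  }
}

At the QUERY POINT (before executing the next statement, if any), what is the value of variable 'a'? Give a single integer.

Answer: 21

Derivation:
Step 1: enter scope (depth=1)
Step 2: enter scope (depth=2)
Step 3: enter scope (depth=3)
Step 4: declare a=21 at depth 3
Step 5: declare b=46 at depth 3
Step 6: declare e=(read b)=46 at depth 3
Step 7: declare e=(read b)=46 at depth 3
Step 8: declare b=(read a)=21 at depth 3
Step 9: declare d=(read b)=21 at depth 3
Step 10: declare d=27 at depth 3
Visible at query point: a=21 b=21 d=27 e=46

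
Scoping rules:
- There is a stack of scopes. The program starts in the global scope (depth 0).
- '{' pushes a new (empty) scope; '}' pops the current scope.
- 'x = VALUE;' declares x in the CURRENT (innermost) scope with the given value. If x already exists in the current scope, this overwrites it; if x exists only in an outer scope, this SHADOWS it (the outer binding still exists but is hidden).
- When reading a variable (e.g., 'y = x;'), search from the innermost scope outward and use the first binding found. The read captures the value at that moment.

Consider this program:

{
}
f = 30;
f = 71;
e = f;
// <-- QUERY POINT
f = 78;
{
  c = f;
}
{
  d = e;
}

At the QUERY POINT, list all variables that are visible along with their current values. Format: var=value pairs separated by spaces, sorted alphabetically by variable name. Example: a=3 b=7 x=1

Step 1: enter scope (depth=1)
Step 2: exit scope (depth=0)
Step 3: declare f=30 at depth 0
Step 4: declare f=71 at depth 0
Step 5: declare e=(read f)=71 at depth 0
Visible at query point: e=71 f=71

Answer: e=71 f=71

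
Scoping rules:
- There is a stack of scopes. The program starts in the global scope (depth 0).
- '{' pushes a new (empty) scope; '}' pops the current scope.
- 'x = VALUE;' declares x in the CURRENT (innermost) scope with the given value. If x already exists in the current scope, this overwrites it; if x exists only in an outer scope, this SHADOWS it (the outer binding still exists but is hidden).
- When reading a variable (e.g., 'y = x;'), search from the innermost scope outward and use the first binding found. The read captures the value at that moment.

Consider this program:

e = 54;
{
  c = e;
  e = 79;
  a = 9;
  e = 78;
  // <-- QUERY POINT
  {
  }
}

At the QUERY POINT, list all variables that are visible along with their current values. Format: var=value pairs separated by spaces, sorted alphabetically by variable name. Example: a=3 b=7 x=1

Answer: a=9 c=54 e=78

Derivation:
Step 1: declare e=54 at depth 0
Step 2: enter scope (depth=1)
Step 3: declare c=(read e)=54 at depth 1
Step 4: declare e=79 at depth 1
Step 5: declare a=9 at depth 1
Step 6: declare e=78 at depth 1
Visible at query point: a=9 c=54 e=78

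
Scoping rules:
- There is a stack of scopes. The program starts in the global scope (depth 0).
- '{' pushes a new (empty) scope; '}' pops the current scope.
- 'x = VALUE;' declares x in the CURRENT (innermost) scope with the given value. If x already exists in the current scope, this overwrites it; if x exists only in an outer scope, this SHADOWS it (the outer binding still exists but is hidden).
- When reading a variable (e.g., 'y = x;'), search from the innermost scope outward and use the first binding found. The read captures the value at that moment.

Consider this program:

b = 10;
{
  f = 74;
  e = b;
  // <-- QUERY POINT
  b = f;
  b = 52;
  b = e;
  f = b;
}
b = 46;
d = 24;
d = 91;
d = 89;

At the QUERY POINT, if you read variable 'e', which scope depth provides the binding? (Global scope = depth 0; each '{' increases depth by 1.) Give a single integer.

Answer: 1

Derivation:
Step 1: declare b=10 at depth 0
Step 2: enter scope (depth=1)
Step 3: declare f=74 at depth 1
Step 4: declare e=(read b)=10 at depth 1
Visible at query point: b=10 e=10 f=74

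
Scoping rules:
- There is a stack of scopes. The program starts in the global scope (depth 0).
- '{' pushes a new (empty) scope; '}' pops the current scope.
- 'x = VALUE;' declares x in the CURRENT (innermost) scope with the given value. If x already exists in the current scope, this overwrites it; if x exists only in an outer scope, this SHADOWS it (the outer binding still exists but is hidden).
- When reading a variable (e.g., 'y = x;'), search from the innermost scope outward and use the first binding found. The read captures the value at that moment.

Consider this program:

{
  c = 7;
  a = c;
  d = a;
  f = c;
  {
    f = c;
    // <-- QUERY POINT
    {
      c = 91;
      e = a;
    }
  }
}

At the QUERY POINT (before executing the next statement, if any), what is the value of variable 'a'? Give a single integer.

Step 1: enter scope (depth=1)
Step 2: declare c=7 at depth 1
Step 3: declare a=(read c)=7 at depth 1
Step 4: declare d=(read a)=7 at depth 1
Step 5: declare f=(read c)=7 at depth 1
Step 6: enter scope (depth=2)
Step 7: declare f=(read c)=7 at depth 2
Visible at query point: a=7 c=7 d=7 f=7

Answer: 7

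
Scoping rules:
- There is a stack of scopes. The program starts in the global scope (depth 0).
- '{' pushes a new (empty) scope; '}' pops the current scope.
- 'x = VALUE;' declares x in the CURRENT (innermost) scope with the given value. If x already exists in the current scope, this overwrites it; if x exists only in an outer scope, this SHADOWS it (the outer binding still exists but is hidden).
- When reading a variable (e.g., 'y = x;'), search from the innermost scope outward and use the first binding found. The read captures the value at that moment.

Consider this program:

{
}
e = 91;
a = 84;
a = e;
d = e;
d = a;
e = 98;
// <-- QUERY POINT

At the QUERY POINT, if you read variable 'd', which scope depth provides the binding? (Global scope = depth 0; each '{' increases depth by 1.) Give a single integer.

Step 1: enter scope (depth=1)
Step 2: exit scope (depth=0)
Step 3: declare e=91 at depth 0
Step 4: declare a=84 at depth 0
Step 5: declare a=(read e)=91 at depth 0
Step 6: declare d=(read e)=91 at depth 0
Step 7: declare d=(read a)=91 at depth 0
Step 8: declare e=98 at depth 0
Visible at query point: a=91 d=91 e=98

Answer: 0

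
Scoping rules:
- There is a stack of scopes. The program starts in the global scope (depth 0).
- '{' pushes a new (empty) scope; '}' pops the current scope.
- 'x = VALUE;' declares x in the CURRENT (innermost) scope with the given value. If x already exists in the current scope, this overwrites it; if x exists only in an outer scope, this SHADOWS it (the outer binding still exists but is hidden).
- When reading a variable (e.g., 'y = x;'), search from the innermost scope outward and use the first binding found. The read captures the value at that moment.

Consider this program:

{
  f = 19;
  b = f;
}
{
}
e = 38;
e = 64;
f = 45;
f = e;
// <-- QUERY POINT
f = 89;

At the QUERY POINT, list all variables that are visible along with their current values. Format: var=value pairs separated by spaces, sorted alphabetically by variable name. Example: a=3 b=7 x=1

Step 1: enter scope (depth=1)
Step 2: declare f=19 at depth 1
Step 3: declare b=(read f)=19 at depth 1
Step 4: exit scope (depth=0)
Step 5: enter scope (depth=1)
Step 6: exit scope (depth=0)
Step 7: declare e=38 at depth 0
Step 8: declare e=64 at depth 0
Step 9: declare f=45 at depth 0
Step 10: declare f=(read e)=64 at depth 0
Visible at query point: e=64 f=64

Answer: e=64 f=64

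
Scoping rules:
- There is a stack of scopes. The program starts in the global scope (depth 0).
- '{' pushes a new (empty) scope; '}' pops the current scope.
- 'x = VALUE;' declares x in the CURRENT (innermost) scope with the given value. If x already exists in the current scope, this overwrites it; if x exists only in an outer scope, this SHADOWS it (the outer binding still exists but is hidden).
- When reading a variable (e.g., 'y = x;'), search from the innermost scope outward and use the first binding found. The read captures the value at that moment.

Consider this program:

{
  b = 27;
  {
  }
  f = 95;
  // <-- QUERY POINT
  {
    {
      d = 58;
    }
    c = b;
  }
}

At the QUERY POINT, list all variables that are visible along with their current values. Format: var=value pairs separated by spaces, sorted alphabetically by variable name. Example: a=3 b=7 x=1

Answer: b=27 f=95

Derivation:
Step 1: enter scope (depth=1)
Step 2: declare b=27 at depth 1
Step 3: enter scope (depth=2)
Step 4: exit scope (depth=1)
Step 5: declare f=95 at depth 1
Visible at query point: b=27 f=95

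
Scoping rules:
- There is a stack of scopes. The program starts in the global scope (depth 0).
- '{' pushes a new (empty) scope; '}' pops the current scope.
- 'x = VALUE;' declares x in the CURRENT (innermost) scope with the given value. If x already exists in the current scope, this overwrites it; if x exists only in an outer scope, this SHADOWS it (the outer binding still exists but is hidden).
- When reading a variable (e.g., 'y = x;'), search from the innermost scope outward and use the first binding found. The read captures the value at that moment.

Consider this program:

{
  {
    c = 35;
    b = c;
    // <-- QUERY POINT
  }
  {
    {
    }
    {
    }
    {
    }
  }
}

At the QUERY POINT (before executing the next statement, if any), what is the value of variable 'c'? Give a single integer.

Step 1: enter scope (depth=1)
Step 2: enter scope (depth=2)
Step 3: declare c=35 at depth 2
Step 4: declare b=(read c)=35 at depth 2
Visible at query point: b=35 c=35

Answer: 35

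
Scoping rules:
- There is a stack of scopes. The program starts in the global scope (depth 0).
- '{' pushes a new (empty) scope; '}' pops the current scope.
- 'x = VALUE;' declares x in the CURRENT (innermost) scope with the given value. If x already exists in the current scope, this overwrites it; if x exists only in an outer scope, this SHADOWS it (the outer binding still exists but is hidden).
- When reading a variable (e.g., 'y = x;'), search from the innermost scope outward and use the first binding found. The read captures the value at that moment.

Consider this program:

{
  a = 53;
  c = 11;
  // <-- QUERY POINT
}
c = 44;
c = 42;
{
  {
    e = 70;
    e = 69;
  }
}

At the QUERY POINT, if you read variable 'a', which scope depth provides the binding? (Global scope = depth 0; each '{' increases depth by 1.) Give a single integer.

Answer: 1

Derivation:
Step 1: enter scope (depth=1)
Step 2: declare a=53 at depth 1
Step 3: declare c=11 at depth 1
Visible at query point: a=53 c=11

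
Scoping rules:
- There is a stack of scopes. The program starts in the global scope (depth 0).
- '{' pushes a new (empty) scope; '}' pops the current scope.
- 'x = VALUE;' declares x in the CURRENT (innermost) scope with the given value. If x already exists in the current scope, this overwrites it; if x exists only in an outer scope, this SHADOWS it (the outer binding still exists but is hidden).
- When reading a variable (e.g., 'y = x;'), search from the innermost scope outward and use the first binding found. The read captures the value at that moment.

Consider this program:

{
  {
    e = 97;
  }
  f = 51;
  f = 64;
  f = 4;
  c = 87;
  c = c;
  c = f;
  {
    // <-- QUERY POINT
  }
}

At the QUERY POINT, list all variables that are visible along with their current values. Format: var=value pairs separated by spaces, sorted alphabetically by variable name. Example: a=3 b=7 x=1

Step 1: enter scope (depth=1)
Step 2: enter scope (depth=2)
Step 3: declare e=97 at depth 2
Step 4: exit scope (depth=1)
Step 5: declare f=51 at depth 1
Step 6: declare f=64 at depth 1
Step 7: declare f=4 at depth 1
Step 8: declare c=87 at depth 1
Step 9: declare c=(read c)=87 at depth 1
Step 10: declare c=(read f)=4 at depth 1
Step 11: enter scope (depth=2)
Visible at query point: c=4 f=4

Answer: c=4 f=4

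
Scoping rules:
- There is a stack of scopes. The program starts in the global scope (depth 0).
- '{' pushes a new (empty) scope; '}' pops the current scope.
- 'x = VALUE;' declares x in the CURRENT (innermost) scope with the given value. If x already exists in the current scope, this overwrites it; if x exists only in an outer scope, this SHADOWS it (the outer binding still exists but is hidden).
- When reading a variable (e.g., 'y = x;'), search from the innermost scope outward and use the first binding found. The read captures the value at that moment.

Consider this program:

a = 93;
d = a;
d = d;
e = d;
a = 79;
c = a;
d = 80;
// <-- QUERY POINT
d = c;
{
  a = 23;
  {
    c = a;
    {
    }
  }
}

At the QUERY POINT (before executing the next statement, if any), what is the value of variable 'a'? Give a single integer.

Step 1: declare a=93 at depth 0
Step 2: declare d=(read a)=93 at depth 0
Step 3: declare d=(read d)=93 at depth 0
Step 4: declare e=(read d)=93 at depth 0
Step 5: declare a=79 at depth 0
Step 6: declare c=(read a)=79 at depth 0
Step 7: declare d=80 at depth 0
Visible at query point: a=79 c=79 d=80 e=93

Answer: 79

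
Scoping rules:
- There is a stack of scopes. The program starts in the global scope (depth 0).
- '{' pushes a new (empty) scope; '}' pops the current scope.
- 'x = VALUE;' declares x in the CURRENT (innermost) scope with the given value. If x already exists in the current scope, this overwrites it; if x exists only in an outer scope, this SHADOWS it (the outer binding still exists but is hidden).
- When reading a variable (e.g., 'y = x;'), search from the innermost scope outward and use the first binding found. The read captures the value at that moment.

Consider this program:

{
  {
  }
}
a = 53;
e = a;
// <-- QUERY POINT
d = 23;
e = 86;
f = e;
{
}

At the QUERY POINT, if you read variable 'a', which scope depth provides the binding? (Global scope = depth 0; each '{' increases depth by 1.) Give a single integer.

Step 1: enter scope (depth=1)
Step 2: enter scope (depth=2)
Step 3: exit scope (depth=1)
Step 4: exit scope (depth=0)
Step 5: declare a=53 at depth 0
Step 6: declare e=(read a)=53 at depth 0
Visible at query point: a=53 e=53

Answer: 0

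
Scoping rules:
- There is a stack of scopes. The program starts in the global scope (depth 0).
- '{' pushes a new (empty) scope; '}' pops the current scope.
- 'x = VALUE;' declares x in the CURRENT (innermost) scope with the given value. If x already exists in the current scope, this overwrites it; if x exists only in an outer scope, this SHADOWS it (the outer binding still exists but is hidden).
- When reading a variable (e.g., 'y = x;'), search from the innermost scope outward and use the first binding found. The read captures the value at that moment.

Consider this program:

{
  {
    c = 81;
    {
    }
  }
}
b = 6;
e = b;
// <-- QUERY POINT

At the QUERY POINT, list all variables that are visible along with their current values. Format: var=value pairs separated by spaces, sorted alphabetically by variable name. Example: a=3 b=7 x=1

Answer: b=6 e=6

Derivation:
Step 1: enter scope (depth=1)
Step 2: enter scope (depth=2)
Step 3: declare c=81 at depth 2
Step 4: enter scope (depth=3)
Step 5: exit scope (depth=2)
Step 6: exit scope (depth=1)
Step 7: exit scope (depth=0)
Step 8: declare b=6 at depth 0
Step 9: declare e=(read b)=6 at depth 0
Visible at query point: b=6 e=6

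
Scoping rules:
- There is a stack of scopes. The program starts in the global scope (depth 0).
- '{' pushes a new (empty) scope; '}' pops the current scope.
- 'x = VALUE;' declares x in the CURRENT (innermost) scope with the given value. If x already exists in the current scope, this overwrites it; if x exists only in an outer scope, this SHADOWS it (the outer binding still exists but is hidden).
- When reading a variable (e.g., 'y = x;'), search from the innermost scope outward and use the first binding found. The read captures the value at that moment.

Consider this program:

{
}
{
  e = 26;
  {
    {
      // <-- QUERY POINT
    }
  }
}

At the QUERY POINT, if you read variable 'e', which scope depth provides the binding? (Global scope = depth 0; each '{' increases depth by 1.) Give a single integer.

Step 1: enter scope (depth=1)
Step 2: exit scope (depth=0)
Step 3: enter scope (depth=1)
Step 4: declare e=26 at depth 1
Step 5: enter scope (depth=2)
Step 6: enter scope (depth=3)
Visible at query point: e=26

Answer: 1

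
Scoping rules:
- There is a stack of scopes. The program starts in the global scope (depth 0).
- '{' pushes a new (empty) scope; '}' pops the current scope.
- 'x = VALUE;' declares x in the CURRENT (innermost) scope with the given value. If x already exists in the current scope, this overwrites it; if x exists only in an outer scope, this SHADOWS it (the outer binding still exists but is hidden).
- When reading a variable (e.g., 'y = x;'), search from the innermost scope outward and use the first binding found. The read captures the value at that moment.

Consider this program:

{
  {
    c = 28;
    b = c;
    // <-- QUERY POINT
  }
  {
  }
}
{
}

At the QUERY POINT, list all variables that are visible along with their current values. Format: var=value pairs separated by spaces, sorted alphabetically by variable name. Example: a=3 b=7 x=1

Answer: b=28 c=28

Derivation:
Step 1: enter scope (depth=1)
Step 2: enter scope (depth=2)
Step 3: declare c=28 at depth 2
Step 4: declare b=(read c)=28 at depth 2
Visible at query point: b=28 c=28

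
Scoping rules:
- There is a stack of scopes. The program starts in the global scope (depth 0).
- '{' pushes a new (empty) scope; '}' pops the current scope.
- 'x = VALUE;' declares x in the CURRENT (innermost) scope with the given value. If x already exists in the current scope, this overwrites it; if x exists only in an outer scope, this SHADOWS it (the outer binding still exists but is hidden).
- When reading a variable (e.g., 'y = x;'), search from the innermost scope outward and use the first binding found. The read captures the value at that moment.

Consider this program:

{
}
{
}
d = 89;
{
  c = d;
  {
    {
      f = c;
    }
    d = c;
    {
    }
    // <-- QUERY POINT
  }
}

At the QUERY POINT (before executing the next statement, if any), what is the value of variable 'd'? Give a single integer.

Step 1: enter scope (depth=1)
Step 2: exit scope (depth=0)
Step 3: enter scope (depth=1)
Step 4: exit scope (depth=0)
Step 5: declare d=89 at depth 0
Step 6: enter scope (depth=1)
Step 7: declare c=(read d)=89 at depth 1
Step 8: enter scope (depth=2)
Step 9: enter scope (depth=3)
Step 10: declare f=(read c)=89 at depth 3
Step 11: exit scope (depth=2)
Step 12: declare d=(read c)=89 at depth 2
Step 13: enter scope (depth=3)
Step 14: exit scope (depth=2)
Visible at query point: c=89 d=89

Answer: 89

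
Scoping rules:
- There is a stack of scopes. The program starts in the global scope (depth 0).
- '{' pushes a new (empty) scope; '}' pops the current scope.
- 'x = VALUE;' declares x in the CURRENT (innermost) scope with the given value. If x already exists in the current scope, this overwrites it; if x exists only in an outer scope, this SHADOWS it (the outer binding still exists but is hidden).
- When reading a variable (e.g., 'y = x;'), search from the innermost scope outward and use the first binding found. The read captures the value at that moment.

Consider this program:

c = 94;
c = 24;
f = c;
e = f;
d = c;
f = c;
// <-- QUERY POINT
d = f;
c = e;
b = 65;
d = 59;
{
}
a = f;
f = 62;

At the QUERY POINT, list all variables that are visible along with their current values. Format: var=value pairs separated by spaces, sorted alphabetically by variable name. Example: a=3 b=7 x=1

Answer: c=24 d=24 e=24 f=24

Derivation:
Step 1: declare c=94 at depth 0
Step 2: declare c=24 at depth 0
Step 3: declare f=(read c)=24 at depth 0
Step 4: declare e=(read f)=24 at depth 0
Step 5: declare d=(read c)=24 at depth 0
Step 6: declare f=(read c)=24 at depth 0
Visible at query point: c=24 d=24 e=24 f=24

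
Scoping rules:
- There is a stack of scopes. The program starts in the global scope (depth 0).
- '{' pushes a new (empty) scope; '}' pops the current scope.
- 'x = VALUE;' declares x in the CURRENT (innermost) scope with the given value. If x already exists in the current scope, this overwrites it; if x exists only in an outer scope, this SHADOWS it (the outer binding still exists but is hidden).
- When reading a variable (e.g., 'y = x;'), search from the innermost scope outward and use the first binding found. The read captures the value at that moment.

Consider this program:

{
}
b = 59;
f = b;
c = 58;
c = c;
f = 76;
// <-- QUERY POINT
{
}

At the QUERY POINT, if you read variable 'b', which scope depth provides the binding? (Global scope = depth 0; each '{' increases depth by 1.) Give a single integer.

Step 1: enter scope (depth=1)
Step 2: exit scope (depth=0)
Step 3: declare b=59 at depth 0
Step 4: declare f=(read b)=59 at depth 0
Step 5: declare c=58 at depth 0
Step 6: declare c=(read c)=58 at depth 0
Step 7: declare f=76 at depth 0
Visible at query point: b=59 c=58 f=76

Answer: 0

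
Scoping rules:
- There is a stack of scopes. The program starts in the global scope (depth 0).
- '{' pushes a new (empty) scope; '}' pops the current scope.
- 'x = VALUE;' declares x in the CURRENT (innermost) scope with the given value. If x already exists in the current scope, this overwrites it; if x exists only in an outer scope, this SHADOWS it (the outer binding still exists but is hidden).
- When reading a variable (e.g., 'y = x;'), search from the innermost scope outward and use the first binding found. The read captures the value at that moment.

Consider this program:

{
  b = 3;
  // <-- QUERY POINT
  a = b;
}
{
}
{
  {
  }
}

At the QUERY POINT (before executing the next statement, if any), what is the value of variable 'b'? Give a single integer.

Step 1: enter scope (depth=1)
Step 2: declare b=3 at depth 1
Visible at query point: b=3

Answer: 3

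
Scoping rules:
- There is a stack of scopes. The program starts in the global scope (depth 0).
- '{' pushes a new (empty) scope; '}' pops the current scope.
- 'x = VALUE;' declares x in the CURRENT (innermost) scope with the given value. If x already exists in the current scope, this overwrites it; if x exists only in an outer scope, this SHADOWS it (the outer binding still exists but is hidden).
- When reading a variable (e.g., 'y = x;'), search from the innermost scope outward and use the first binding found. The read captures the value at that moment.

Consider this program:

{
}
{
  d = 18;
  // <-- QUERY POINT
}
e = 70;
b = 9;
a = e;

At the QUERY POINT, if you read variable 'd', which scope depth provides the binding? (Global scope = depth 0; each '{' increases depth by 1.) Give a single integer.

Answer: 1

Derivation:
Step 1: enter scope (depth=1)
Step 2: exit scope (depth=0)
Step 3: enter scope (depth=1)
Step 4: declare d=18 at depth 1
Visible at query point: d=18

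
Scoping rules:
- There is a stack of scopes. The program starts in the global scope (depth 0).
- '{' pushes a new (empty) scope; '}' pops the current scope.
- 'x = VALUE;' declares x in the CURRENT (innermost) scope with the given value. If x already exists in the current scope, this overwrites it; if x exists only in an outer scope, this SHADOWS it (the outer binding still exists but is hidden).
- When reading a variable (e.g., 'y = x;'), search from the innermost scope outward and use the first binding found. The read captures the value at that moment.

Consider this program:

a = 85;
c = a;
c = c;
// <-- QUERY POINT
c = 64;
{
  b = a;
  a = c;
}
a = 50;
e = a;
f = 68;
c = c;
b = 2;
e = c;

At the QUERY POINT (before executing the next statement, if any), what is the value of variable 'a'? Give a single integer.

Step 1: declare a=85 at depth 0
Step 2: declare c=(read a)=85 at depth 0
Step 3: declare c=(read c)=85 at depth 0
Visible at query point: a=85 c=85

Answer: 85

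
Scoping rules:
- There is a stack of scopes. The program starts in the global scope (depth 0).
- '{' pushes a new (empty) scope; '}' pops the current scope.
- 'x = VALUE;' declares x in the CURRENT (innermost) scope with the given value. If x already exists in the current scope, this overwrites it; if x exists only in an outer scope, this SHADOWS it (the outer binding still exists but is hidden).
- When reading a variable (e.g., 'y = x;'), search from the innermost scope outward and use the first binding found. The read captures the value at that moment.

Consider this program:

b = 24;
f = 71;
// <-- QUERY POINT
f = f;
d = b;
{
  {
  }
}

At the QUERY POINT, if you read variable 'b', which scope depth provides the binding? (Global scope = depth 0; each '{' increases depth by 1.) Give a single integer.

Step 1: declare b=24 at depth 0
Step 2: declare f=71 at depth 0
Visible at query point: b=24 f=71

Answer: 0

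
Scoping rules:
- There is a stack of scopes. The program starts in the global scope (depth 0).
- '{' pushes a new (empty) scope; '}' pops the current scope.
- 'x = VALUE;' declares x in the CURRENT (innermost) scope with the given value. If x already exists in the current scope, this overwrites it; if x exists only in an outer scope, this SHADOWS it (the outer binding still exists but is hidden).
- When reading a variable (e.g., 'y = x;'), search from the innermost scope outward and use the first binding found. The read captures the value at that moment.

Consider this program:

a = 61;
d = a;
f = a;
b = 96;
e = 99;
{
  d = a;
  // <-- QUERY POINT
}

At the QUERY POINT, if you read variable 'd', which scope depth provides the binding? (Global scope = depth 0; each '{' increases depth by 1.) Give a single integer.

Answer: 1

Derivation:
Step 1: declare a=61 at depth 0
Step 2: declare d=(read a)=61 at depth 0
Step 3: declare f=(read a)=61 at depth 0
Step 4: declare b=96 at depth 0
Step 5: declare e=99 at depth 0
Step 6: enter scope (depth=1)
Step 7: declare d=(read a)=61 at depth 1
Visible at query point: a=61 b=96 d=61 e=99 f=61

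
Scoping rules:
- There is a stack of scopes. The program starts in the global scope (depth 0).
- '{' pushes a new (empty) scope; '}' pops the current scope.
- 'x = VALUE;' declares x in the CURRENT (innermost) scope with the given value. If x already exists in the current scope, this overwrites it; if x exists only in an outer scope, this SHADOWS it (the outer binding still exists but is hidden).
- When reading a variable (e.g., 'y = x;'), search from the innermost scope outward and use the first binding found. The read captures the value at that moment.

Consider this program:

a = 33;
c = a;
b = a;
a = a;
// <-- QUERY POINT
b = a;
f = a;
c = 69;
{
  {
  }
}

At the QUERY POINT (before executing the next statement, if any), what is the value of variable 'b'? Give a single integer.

Answer: 33

Derivation:
Step 1: declare a=33 at depth 0
Step 2: declare c=(read a)=33 at depth 0
Step 3: declare b=(read a)=33 at depth 0
Step 4: declare a=(read a)=33 at depth 0
Visible at query point: a=33 b=33 c=33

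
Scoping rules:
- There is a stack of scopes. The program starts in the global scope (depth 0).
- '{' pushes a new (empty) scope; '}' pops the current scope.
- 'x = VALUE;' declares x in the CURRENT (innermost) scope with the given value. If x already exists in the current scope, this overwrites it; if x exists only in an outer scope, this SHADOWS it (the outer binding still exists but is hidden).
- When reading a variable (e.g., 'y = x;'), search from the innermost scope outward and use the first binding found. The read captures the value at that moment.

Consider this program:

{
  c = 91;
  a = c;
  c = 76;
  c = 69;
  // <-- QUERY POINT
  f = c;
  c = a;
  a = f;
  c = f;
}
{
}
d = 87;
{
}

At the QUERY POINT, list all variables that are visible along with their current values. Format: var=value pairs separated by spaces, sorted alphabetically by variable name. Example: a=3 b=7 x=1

Step 1: enter scope (depth=1)
Step 2: declare c=91 at depth 1
Step 3: declare a=(read c)=91 at depth 1
Step 4: declare c=76 at depth 1
Step 5: declare c=69 at depth 1
Visible at query point: a=91 c=69

Answer: a=91 c=69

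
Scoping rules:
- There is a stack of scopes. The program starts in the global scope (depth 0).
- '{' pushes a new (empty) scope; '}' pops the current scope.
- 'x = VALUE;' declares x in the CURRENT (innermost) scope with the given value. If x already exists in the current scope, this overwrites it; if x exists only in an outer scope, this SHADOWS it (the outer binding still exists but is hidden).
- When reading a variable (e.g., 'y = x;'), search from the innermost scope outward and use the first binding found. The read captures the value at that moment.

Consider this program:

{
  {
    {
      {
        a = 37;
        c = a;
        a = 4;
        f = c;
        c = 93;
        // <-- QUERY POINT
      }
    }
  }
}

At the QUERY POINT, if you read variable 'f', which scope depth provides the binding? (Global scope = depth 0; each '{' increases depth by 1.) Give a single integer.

Step 1: enter scope (depth=1)
Step 2: enter scope (depth=2)
Step 3: enter scope (depth=3)
Step 4: enter scope (depth=4)
Step 5: declare a=37 at depth 4
Step 6: declare c=(read a)=37 at depth 4
Step 7: declare a=4 at depth 4
Step 8: declare f=(read c)=37 at depth 4
Step 9: declare c=93 at depth 4
Visible at query point: a=4 c=93 f=37

Answer: 4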